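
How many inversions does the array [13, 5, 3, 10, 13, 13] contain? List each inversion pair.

Finding inversions in [13, 5, 3, 10, 13, 13]:

(0, 1): arr[0]=13 > arr[1]=5
(0, 2): arr[0]=13 > arr[2]=3
(0, 3): arr[0]=13 > arr[3]=10
(1, 2): arr[1]=5 > arr[2]=3

Total inversions: 4

The array has 4 inversion(s): (0,1), (0,2), (0,3), (1,2). Each pair (i,j) satisfies i < j and arr[i] > arr[j].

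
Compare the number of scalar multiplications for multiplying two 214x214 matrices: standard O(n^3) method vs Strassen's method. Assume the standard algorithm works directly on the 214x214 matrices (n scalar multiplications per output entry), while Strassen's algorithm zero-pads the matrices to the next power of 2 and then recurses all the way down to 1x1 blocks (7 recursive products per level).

Matrix multiplication for 214x214 matrices:

Strassen's algorithm requires power-of-2 dimensions. Pad 214x214 to 256x256 (next power of 2).

Standard algorithm: 214^3 = 9800344 multiplications
Strassen's algorithm: 7^(log2(256)) = 7^8 = 5764801 multiplications
Savings: 9800344 - 5764801 = 4035543 multiplications

Standard: 9800344 multiplications (214^3). Strassen: 5764801 multiplications (7^8, after padding to 256x256). Strassen reduces 8 recursive multiplications to 7 at each level.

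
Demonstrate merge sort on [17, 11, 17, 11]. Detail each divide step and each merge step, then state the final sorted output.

Merge sort trace:

Split: [17, 11, 17, 11] -> [17, 11] and [17, 11]
  Split: [17, 11] -> [17] and [11]
  Merge: [17] + [11] -> [11, 17]
  Split: [17, 11] -> [17] and [11]
  Merge: [17] + [11] -> [11, 17]
Merge: [11, 17] + [11, 17] -> [11, 11, 17, 17]

Final sorted array: [11, 11, 17, 17]

The merge sort proceeds by recursively splitting the array and merging sorted halves.
After all merges, the sorted array is [11, 11, 17, 17].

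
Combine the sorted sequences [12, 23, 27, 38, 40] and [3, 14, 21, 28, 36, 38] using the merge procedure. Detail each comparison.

Merging process:

Compare 12 vs 3: take 3 from right. Merged: [3]
Compare 12 vs 14: take 12 from left. Merged: [3, 12]
Compare 23 vs 14: take 14 from right. Merged: [3, 12, 14]
Compare 23 vs 21: take 21 from right. Merged: [3, 12, 14, 21]
Compare 23 vs 28: take 23 from left. Merged: [3, 12, 14, 21, 23]
Compare 27 vs 28: take 27 from left. Merged: [3, 12, 14, 21, 23, 27]
Compare 38 vs 28: take 28 from right. Merged: [3, 12, 14, 21, 23, 27, 28]
Compare 38 vs 36: take 36 from right. Merged: [3, 12, 14, 21, 23, 27, 28, 36]
Compare 38 vs 38: take 38 from left. Merged: [3, 12, 14, 21, 23, 27, 28, 36, 38]
Compare 40 vs 38: take 38 from right. Merged: [3, 12, 14, 21, 23, 27, 28, 36, 38, 38]
Append remaining from left: [40]. Merged: [3, 12, 14, 21, 23, 27, 28, 36, 38, 38, 40]

Final merged array: [3, 12, 14, 21, 23, 27, 28, 36, 38, 38, 40]
Total comparisons: 10

The merged array is [3, 12, 14, 21, 23, 27, 28, 36, 38, 38, 40], requiring 10 comparisons. The merge step runs in O(n) time where n is the total number of elements.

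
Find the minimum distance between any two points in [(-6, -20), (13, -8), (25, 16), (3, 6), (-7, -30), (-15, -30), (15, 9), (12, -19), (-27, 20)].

Computing all pairwise distances among 9 points:

d((-6, -20), (13, -8)) = 22.4722
d((-6, -20), (25, 16)) = 47.5079
d((-6, -20), (3, 6)) = 27.5136
d((-6, -20), (-7, -30)) = 10.0499
d((-6, -20), (-15, -30)) = 13.4536
d((-6, -20), (15, 9)) = 35.805
d((-6, -20), (12, -19)) = 18.0278
d((-6, -20), (-27, 20)) = 45.1774
d((13, -8), (25, 16)) = 26.8328
d((13, -8), (3, 6)) = 17.2047
d((13, -8), (-7, -30)) = 29.7321
d((13, -8), (-15, -30)) = 35.609
d((13, -8), (15, 9)) = 17.1172
d((13, -8), (12, -19)) = 11.0454
d((13, -8), (-27, 20)) = 48.8262
d((25, 16), (3, 6)) = 24.1661
d((25, 16), (-7, -30)) = 56.0357
d((25, 16), (-15, -30)) = 60.959
d((25, 16), (15, 9)) = 12.2066
d((25, 16), (12, -19)) = 37.3363
d((25, 16), (-27, 20)) = 52.1536
d((3, 6), (-7, -30)) = 37.3631
d((3, 6), (-15, -30)) = 40.2492
d((3, 6), (15, 9)) = 12.3693
d((3, 6), (12, -19)) = 26.5707
d((3, 6), (-27, 20)) = 33.1059
d((-7, -30), (-15, -30)) = 8.0 <-- minimum
d((-7, -30), (15, 9)) = 44.7772
d((-7, -30), (12, -19)) = 21.9545
d((-7, -30), (-27, 20)) = 53.8516
d((-15, -30), (15, 9)) = 49.2037
d((-15, -30), (12, -19)) = 29.1548
d((-15, -30), (-27, 20)) = 51.4198
d((15, 9), (12, -19)) = 28.1603
d((15, 9), (-27, 20)) = 43.4166
d((12, -19), (-27, 20)) = 55.1543

Closest pair: (-7, -30) and (-15, -30) with distance 8.0

The closest pair is (-7, -30) and (-15, -30) with Euclidean distance 8.0. For 9 points, brute-force pairwise comparison is shown above. For large n, the divide-and-conquer algorithm (sort by x, recurse on halves, check the dividing strip) achieves O(n log n).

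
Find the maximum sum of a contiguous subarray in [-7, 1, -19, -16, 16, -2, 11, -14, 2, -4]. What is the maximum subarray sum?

Using Kadane's algorithm on [-7, 1, -19, -16, 16, -2, 11, -14, 2, -4]:

Scanning through the array:
Position 1 (value 1): max_ending_here = 1, max_so_far = 1
Position 2 (value -19): max_ending_here = -18, max_so_far = 1
Position 3 (value -16): max_ending_here = -16, max_so_far = 1
Position 4 (value 16): max_ending_here = 16, max_so_far = 16
Position 5 (value -2): max_ending_here = 14, max_so_far = 16
Position 6 (value 11): max_ending_here = 25, max_so_far = 25
Position 7 (value -14): max_ending_here = 11, max_so_far = 25
Position 8 (value 2): max_ending_here = 13, max_so_far = 25
Position 9 (value -4): max_ending_here = 9, max_so_far = 25

Maximum subarray: [16, -2, 11]
Maximum sum: 25

The maximum subarray is [16, -2, 11] with sum 25. This subarray runs from index 4 to index 6.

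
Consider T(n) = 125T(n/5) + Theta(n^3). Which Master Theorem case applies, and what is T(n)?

Master Theorem for T(n) = 125T(n/5) + O(n^3):

a = 125, b = 5, c = 3
log_b(a) = log_5(125) = 3.0000

Case 2: c = 3 = log_5(125) = 3.0000
T(n) = O(n^3 log n) = O(n^3 log n)

For T(n) = 125T(n/5) + O(n^3): log_5(125) = 3.0000. This is Case 2 of the Master Theorem (c = log_b(a), equal work at all levels), giving O(n^3 log n).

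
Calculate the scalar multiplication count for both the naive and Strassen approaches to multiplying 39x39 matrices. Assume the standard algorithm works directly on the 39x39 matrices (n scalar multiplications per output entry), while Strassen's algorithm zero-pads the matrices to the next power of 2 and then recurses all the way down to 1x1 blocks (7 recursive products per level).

Matrix multiplication for 39x39 matrices:

Strassen's algorithm requires power-of-2 dimensions. Pad 39x39 to 64x64 (next power of 2).

Standard algorithm: 39^3 = 59319 multiplications
Strassen's algorithm: 7^(log2(64)) = 7^6 = 117649 multiplications
Difference: 59319 - 117649 = -58330 (Strassen uses MORE here due to padding overhead — for small or just-over-power-of-2 n, padding can outweigh the per-level savings)

Standard: 59319 multiplications (39^3). Strassen: 117649 multiplications (7^6, after padding to 64x64). Strassen reduces 8 recursive multiplications to 7 at each level.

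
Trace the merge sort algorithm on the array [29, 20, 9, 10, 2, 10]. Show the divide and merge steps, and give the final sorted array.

Merge sort trace:

Split: [29, 20, 9, 10, 2, 10] -> [29, 20, 9] and [10, 2, 10]
  Split: [29, 20, 9] -> [29] and [20, 9]
    Split: [20, 9] -> [20] and [9]
    Merge: [20] + [9] -> [9, 20]
  Merge: [29] + [9, 20] -> [9, 20, 29]
  Split: [10, 2, 10] -> [10] and [2, 10]
    Split: [2, 10] -> [2] and [10]
    Merge: [2] + [10] -> [2, 10]
  Merge: [10] + [2, 10] -> [2, 10, 10]
Merge: [9, 20, 29] + [2, 10, 10] -> [2, 9, 10, 10, 20, 29]

Final sorted array: [2, 9, 10, 10, 20, 29]

The merge sort proceeds by recursively splitting the array and merging sorted halves.
After all merges, the sorted array is [2, 9, 10, 10, 20, 29].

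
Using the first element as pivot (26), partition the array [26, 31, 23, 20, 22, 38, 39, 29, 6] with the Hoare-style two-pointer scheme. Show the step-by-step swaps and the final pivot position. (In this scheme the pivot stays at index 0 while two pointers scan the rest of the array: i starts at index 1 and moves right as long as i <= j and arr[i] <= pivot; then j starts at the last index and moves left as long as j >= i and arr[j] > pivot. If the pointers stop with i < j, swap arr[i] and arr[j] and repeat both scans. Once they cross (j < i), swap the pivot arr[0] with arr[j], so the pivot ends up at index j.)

Hoare-style two-pointer partition with pivot = 26:

Initial array: [26, 31, 23, 20, 22, 38, 39, 29, 6]

Pointers start at i = 1, j = 8.
i stops at index 1 (arr[1]=31 > 26), j stops at index 8 (arr[8]=6 <= 26): swap arr[1] and arr[8], array becomes [26, 6, 23, 20, 22, 38, 39, 29, 31]
i ends at 5, j ends at 4: the pointers have crossed (j < i), so scanning stops.

Swap pivot arr[0] with arr[4] to place pivot at position 4: [22, 6, 23, 20, 26, 38, 39, 29, 31]
Pivot position: 4

After partitioning with pivot 26, the array becomes [22, 6, 23, 20, 26, 38, 39, 29, 31]. The pivot is placed at index 4. All elements to the left of the pivot are <= 26, and all elements to the right are > 26.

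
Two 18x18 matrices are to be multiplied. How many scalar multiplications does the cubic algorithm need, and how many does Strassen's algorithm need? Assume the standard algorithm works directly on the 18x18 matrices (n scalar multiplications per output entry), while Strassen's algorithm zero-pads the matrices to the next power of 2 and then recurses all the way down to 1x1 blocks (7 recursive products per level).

Matrix multiplication for 18x18 matrices:

Strassen's algorithm requires power-of-2 dimensions. Pad 18x18 to 32x32 (next power of 2).

Standard algorithm: 18^3 = 5832 multiplications
Strassen's algorithm: 7^(log2(32)) = 7^5 = 16807 multiplications
Difference: 5832 - 16807 = -10975 (Strassen uses MORE here due to padding overhead — for small or just-over-power-of-2 n, padding can outweigh the per-level savings)

Standard: 5832 multiplications (18^3). Strassen: 16807 multiplications (7^5, after padding to 32x32). Strassen reduces 8 recursive multiplications to 7 at each level.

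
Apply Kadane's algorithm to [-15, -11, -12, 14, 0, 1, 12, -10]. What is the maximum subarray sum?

Using Kadane's algorithm on [-15, -11, -12, 14, 0, 1, 12, -10]:

Scanning through the array:
Position 1 (value -11): max_ending_here = -11, max_so_far = -11
Position 2 (value -12): max_ending_here = -12, max_so_far = -11
Position 3 (value 14): max_ending_here = 14, max_so_far = 14
Position 4 (value 0): max_ending_here = 14, max_so_far = 14
Position 5 (value 1): max_ending_here = 15, max_so_far = 15
Position 6 (value 12): max_ending_here = 27, max_so_far = 27
Position 7 (value -10): max_ending_here = 17, max_so_far = 27

Maximum subarray: [14, 0, 1, 12]
Maximum sum: 27

The maximum subarray is [14, 0, 1, 12] with sum 27. This subarray runs from index 3 to index 6.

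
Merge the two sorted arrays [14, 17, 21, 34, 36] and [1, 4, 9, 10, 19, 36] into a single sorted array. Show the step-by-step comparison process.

Merging process:

Compare 14 vs 1: take 1 from right. Merged: [1]
Compare 14 vs 4: take 4 from right. Merged: [1, 4]
Compare 14 vs 9: take 9 from right. Merged: [1, 4, 9]
Compare 14 vs 10: take 10 from right. Merged: [1, 4, 9, 10]
Compare 14 vs 19: take 14 from left. Merged: [1, 4, 9, 10, 14]
Compare 17 vs 19: take 17 from left. Merged: [1, 4, 9, 10, 14, 17]
Compare 21 vs 19: take 19 from right. Merged: [1, 4, 9, 10, 14, 17, 19]
Compare 21 vs 36: take 21 from left. Merged: [1, 4, 9, 10, 14, 17, 19, 21]
Compare 34 vs 36: take 34 from left. Merged: [1, 4, 9, 10, 14, 17, 19, 21, 34]
Compare 36 vs 36: take 36 from left. Merged: [1, 4, 9, 10, 14, 17, 19, 21, 34, 36]
Append remaining from right: [36]. Merged: [1, 4, 9, 10, 14, 17, 19, 21, 34, 36, 36]

Final merged array: [1, 4, 9, 10, 14, 17, 19, 21, 34, 36, 36]
Total comparisons: 10

The merged array is [1, 4, 9, 10, 14, 17, 19, 21, 34, 36, 36], requiring 10 comparisons. The merge step runs in O(n) time where n is the total number of elements.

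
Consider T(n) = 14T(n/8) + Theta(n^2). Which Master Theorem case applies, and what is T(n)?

Master Theorem for T(n) = 14T(n/8) + O(n^2):

a = 14, b = 8, c = 2
log_b(a) = log_8(14) = 1.2691

Case 3: c = 2 > log_8(14) = 1.2691
T(n) = O(n^2) = O(n^2)

For T(n) = 14T(n/8) + O(n^2): log_8(14) = 1.2691. This is Case 3 of the Master Theorem (c > log_b(a), work dominated by root), giving O(n^2).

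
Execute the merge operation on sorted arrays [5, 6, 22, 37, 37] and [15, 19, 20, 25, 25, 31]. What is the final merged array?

Merging process:

Compare 5 vs 15: take 5 from left. Merged: [5]
Compare 6 vs 15: take 6 from left. Merged: [5, 6]
Compare 22 vs 15: take 15 from right. Merged: [5, 6, 15]
Compare 22 vs 19: take 19 from right. Merged: [5, 6, 15, 19]
Compare 22 vs 20: take 20 from right. Merged: [5, 6, 15, 19, 20]
Compare 22 vs 25: take 22 from left. Merged: [5, 6, 15, 19, 20, 22]
Compare 37 vs 25: take 25 from right. Merged: [5, 6, 15, 19, 20, 22, 25]
Compare 37 vs 25: take 25 from right. Merged: [5, 6, 15, 19, 20, 22, 25, 25]
Compare 37 vs 31: take 31 from right. Merged: [5, 6, 15, 19, 20, 22, 25, 25, 31]
Append remaining from left: [37, 37]. Merged: [5, 6, 15, 19, 20, 22, 25, 25, 31, 37, 37]

Final merged array: [5, 6, 15, 19, 20, 22, 25, 25, 31, 37, 37]
Total comparisons: 9

The merged array is [5, 6, 15, 19, 20, 22, 25, 25, 31, 37, 37], requiring 9 comparisons. The merge step runs in O(n) time where n is the total number of elements.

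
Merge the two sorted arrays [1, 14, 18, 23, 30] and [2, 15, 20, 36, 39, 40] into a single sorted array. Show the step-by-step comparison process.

Merging process:

Compare 1 vs 2: take 1 from left. Merged: [1]
Compare 14 vs 2: take 2 from right. Merged: [1, 2]
Compare 14 vs 15: take 14 from left. Merged: [1, 2, 14]
Compare 18 vs 15: take 15 from right. Merged: [1, 2, 14, 15]
Compare 18 vs 20: take 18 from left. Merged: [1, 2, 14, 15, 18]
Compare 23 vs 20: take 20 from right. Merged: [1, 2, 14, 15, 18, 20]
Compare 23 vs 36: take 23 from left. Merged: [1, 2, 14, 15, 18, 20, 23]
Compare 30 vs 36: take 30 from left. Merged: [1, 2, 14, 15, 18, 20, 23, 30]
Append remaining from right: [36, 39, 40]. Merged: [1, 2, 14, 15, 18, 20, 23, 30, 36, 39, 40]

Final merged array: [1, 2, 14, 15, 18, 20, 23, 30, 36, 39, 40]
Total comparisons: 8

The merged array is [1, 2, 14, 15, 18, 20, 23, 30, 36, 39, 40], requiring 8 comparisons. The merge step runs in O(n) time where n is the total number of elements.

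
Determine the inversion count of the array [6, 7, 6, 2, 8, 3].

Finding inversions in [6, 7, 6, 2, 8, 3]:

(0, 3): arr[0]=6 > arr[3]=2
(0, 5): arr[0]=6 > arr[5]=3
(1, 2): arr[1]=7 > arr[2]=6
(1, 3): arr[1]=7 > arr[3]=2
(1, 5): arr[1]=7 > arr[5]=3
(2, 3): arr[2]=6 > arr[3]=2
(2, 5): arr[2]=6 > arr[5]=3
(4, 5): arr[4]=8 > arr[5]=3

Total inversions: 8

The array has 8 inversion(s): (0,3), (0,5), (1,2), (1,3), (1,5), (2,3), (2,5), (4,5). Each pair (i,j) satisfies i < j and arr[i] > arr[j].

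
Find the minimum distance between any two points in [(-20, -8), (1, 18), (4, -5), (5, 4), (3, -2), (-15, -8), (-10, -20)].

Computing all pairwise distances among 7 points:

d((-20, -8), (1, 18)) = 33.4215
d((-20, -8), (4, -5)) = 24.1868
d((-20, -8), (5, 4)) = 27.7308
d((-20, -8), (3, -2)) = 23.7697
d((-20, -8), (-15, -8)) = 5.0
d((-20, -8), (-10, -20)) = 15.6205
d((1, 18), (4, -5)) = 23.1948
d((1, 18), (5, 4)) = 14.5602
d((1, 18), (3, -2)) = 20.0998
d((1, 18), (-15, -8)) = 30.5287
d((1, 18), (-10, -20)) = 39.5601
d((4, -5), (5, 4)) = 9.0554
d((4, -5), (3, -2)) = 3.1623 <-- minimum
d((4, -5), (-15, -8)) = 19.2354
d((4, -5), (-10, -20)) = 20.5183
d((5, 4), (3, -2)) = 6.3246
d((5, 4), (-15, -8)) = 23.3238
d((5, 4), (-10, -20)) = 28.3019
d((3, -2), (-15, -8)) = 18.9737
d((3, -2), (-10, -20)) = 22.2036
d((-15, -8), (-10, -20)) = 13.0

Closest pair: (4, -5) and (3, -2) with distance 3.1623

The closest pair is (4, -5) and (3, -2) with Euclidean distance 3.1623. For 7 points, brute-force pairwise comparison is shown above. For large n, the divide-and-conquer algorithm (sort by x, recurse on halves, check the dividing strip) achieves O(n log n).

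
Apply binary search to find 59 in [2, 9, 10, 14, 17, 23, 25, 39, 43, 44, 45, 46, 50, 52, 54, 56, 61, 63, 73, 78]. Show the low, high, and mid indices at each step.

Binary search for 59 in [2, 9, 10, 14, 17, 23, 25, 39, 43, 44, 45, 46, 50, 52, 54, 56, 61, 63, 73, 78]:

lo=0, hi=19, mid=9, arr[mid]=44 -> 44 < 59, search right half
lo=10, hi=19, mid=14, arr[mid]=54 -> 54 < 59, search right half
lo=15, hi=19, mid=17, arr[mid]=63 -> 63 > 59, search left half
lo=15, hi=16, mid=15, arr[mid]=56 -> 56 < 59, search right half
lo=16, hi=16, mid=16, arr[mid]=61 -> 61 > 59, search left half
lo=16 > hi=15, target 59 not found

Binary search determines that 59 is not in the array after 5 comparisons. The search space was exhausted without finding the target.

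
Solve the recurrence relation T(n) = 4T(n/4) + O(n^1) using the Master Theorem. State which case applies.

Master Theorem for T(n) = 4T(n/4) + O(n^1):

a = 4, b = 4, c = 1
log_b(a) = log_4(4) = 1.0000

Case 2: c = 1 = log_4(4) = 1.0000
T(n) = O(n^1 log n) = O(n log n)

For T(n) = 4T(n/4) + O(n^1): log_4(4) = 1.0000. This is Case 2 of the Master Theorem (c = log_b(a), equal work at all levels), giving O(n log n).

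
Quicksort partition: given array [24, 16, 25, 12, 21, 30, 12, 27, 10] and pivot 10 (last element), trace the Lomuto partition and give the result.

Lomuto partition with pivot = 10:

Initial array: [24, 16, 25, 12, 21, 30, 12, 27, 10]

arr[0]=24 > 10: no swap
arr[1]=16 > 10: no swap
arr[2]=25 > 10: no swap
arr[3]=12 > 10: no swap
arr[4]=21 > 10: no swap
arr[5]=30 > 10: no swap
arr[6]=12 > 10: no swap
arr[7]=27 > 10: no swap

Place pivot at position 0: [10, 16, 25, 12, 21, 30, 12, 27, 24]
Pivot position: 0

After partitioning with pivot 10, the array becomes [10, 16, 25, 12, 21, 30, 12, 27, 24]. The pivot is placed at index 0. All elements to the left of the pivot are <= 10, and all elements to the right are > 10.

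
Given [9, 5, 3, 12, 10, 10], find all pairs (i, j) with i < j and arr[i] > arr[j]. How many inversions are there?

Finding inversions in [9, 5, 3, 12, 10, 10]:

(0, 1): arr[0]=9 > arr[1]=5
(0, 2): arr[0]=9 > arr[2]=3
(1, 2): arr[1]=5 > arr[2]=3
(3, 4): arr[3]=12 > arr[4]=10
(3, 5): arr[3]=12 > arr[5]=10

Total inversions: 5

The array has 5 inversion(s): (0,1), (0,2), (1,2), (3,4), (3,5). Each pair (i,j) satisfies i < j and arr[i] > arr[j].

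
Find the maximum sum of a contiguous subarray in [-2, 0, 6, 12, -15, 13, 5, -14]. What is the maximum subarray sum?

Using Kadane's algorithm on [-2, 0, 6, 12, -15, 13, 5, -14]:

Scanning through the array:
Position 1 (value 0): max_ending_here = 0, max_so_far = 0
Position 2 (value 6): max_ending_here = 6, max_so_far = 6
Position 3 (value 12): max_ending_here = 18, max_so_far = 18
Position 4 (value -15): max_ending_here = 3, max_so_far = 18
Position 5 (value 13): max_ending_here = 16, max_so_far = 18
Position 6 (value 5): max_ending_here = 21, max_so_far = 21
Position 7 (value -14): max_ending_here = 7, max_so_far = 21

Maximum subarray: [0, 6, 12, -15, 13, 5]
Maximum sum: 21

The maximum subarray is [0, 6, 12, -15, 13, 5] with sum 21. This subarray runs from index 1 to index 6.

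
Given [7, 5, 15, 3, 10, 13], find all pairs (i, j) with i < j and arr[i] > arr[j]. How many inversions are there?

Finding inversions in [7, 5, 15, 3, 10, 13]:

(0, 1): arr[0]=7 > arr[1]=5
(0, 3): arr[0]=7 > arr[3]=3
(1, 3): arr[1]=5 > arr[3]=3
(2, 3): arr[2]=15 > arr[3]=3
(2, 4): arr[2]=15 > arr[4]=10
(2, 5): arr[2]=15 > arr[5]=13

Total inversions: 6

The array has 6 inversion(s): (0,1), (0,3), (1,3), (2,3), (2,4), (2,5). Each pair (i,j) satisfies i < j and arr[i] > arr[j].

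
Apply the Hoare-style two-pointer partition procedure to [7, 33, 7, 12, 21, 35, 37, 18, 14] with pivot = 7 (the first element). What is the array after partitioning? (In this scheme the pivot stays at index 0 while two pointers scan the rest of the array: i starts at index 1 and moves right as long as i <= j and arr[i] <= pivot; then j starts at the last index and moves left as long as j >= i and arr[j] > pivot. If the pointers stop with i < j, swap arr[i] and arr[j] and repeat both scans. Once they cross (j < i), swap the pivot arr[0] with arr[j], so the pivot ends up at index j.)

Hoare-style two-pointer partition with pivot = 7:

Initial array: [7, 33, 7, 12, 21, 35, 37, 18, 14]

Pointers start at i = 1, j = 8.
i stops at index 1 (arr[1]=33 > 7), j stops at index 2 (arr[2]=7 <= 7): swap arr[1] and arr[2], array becomes [7, 7, 33, 12, 21, 35, 37, 18, 14]
i ends at 2, j ends at 1: the pointers have crossed (j < i), so scanning stops.

Swap pivot arr[0] with arr[1] to place pivot at position 1: [7, 7, 33, 12, 21, 35, 37, 18, 14]
Pivot position: 1

After partitioning with pivot 7, the array becomes [7, 7, 33, 12, 21, 35, 37, 18, 14]. The pivot is placed at index 1. All elements to the left of the pivot are <= 7, and all elements to the right are > 7.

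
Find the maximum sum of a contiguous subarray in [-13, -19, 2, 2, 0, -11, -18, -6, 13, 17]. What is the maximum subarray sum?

Using Kadane's algorithm on [-13, -19, 2, 2, 0, -11, -18, -6, 13, 17]:

Scanning through the array:
Position 1 (value -19): max_ending_here = -19, max_so_far = -13
Position 2 (value 2): max_ending_here = 2, max_so_far = 2
Position 3 (value 2): max_ending_here = 4, max_so_far = 4
Position 4 (value 0): max_ending_here = 4, max_so_far = 4
Position 5 (value -11): max_ending_here = -7, max_so_far = 4
Position 6 (value -18): max_ending_here = -18, max_so_far = 4
Position 7 (value -6): max_ending_here = -6, max_so_far = 4
Position 8 (value 13): max_ending_here = 13, max_so_far = 13
Position 9 (value 17): max_ending_here = 30, max_so_far = 30

Maximum subarray: [13, 17]
Maximum sum: 30

The maximum subarray is [13, 17] with sum 30. This subarray runs from index 8 to index 9.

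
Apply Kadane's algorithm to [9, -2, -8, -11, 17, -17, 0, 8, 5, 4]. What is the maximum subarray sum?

Using Kadane's algorithm on [9, -2, -8, -11, 17, -17, 0, 8, 5, 4]:

Scanning through the array:
Position 1 (value -2): max_ending_here = 7, max_so_far = 9
Position 2 (value -8): max_ending_here = -1, max_so_far = 9
Position 3 (value -11): max_ending_here = -11, max_so_far = 9
Position 4 (value 17): max_ending_here = 17, max_so_far = 17
Position 5 (value -17): max_ending_here = 0, max_so_far = 17
Position 6 (value 0): max_ending_here = 0, max_so_far = 17
Position 7 (value 8): max_ending_here = 8, max_so_far = 17
Position 8 (value 5): max_ending_here = 13, max_so_far = 17
Position 9 (value 4): max_ending_here = 17, max_so_far = 17

Maximum subarray: [17]
Maximum sum: 17

The maximum subarray is [17] with sum 17. This subarray runs from index 4 to index 4.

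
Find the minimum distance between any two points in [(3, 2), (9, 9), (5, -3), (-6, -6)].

Computing all pairwise distances among 4 points:

d((3, 2), (9, 9)) = 9.2195
d((3, 2), (5, -3)) = 5.3852 <-- minimum
d((3, 2), (-6, -6)) = 12.0416
d((9, 9), (5, -3)) = 12.6491
d((9, 9), (-6, -6)) = 21.2132
d((5, -3), (-6, -6)) = 11.4018

Closest pair: (3, 2) and (5, -3) with distance 5.3852

The closest pair is (3, 2) and (5, -3) with Euclidean distance 5.3852. For 4 points, brute-force pairwise comparison is shown above. For large n, the divide-and-conquer algorithm (sort by x, recurse on halves, check the dividing strip) achieves O(n log n).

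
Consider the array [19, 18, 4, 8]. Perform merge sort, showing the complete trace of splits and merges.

Merge sort trace:

Split: [19, 18, 4, 8] -> [19, 18] and [4, 8]
  Split: [19, 18] -> [19] and [18]
  Merge: [19] + [18] -> [18, 19]
  Split: [4, 8] -> [4] and [8]
  Merge: [4] + [8] -> [4, 8]
Merge: [18, 19] + [4, 8] -> [4, 8, 18, 19]

Final sorted array: [4, 8, 18, 19]

The merge sort proceeds by recursively splitting the array and merging sorted halves.
After all merges, the sorted array is [4, 8, 18, 19].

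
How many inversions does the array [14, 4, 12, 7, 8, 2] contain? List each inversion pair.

Finding inversions in [14, 4, 12, 7, 8, 2]:

(0, 1): arr[0]=14 > arr[1]=4
(0, 2): arr[0]=14 > arr[2]=12
(0, 3): arr[0]=14 > arr[3]=7
(0, 4): arr[0]=14 > arr[4]=8
(0, 5): arr[0]=14 > arr[5]=2
(1, 5): arr[1]=4 > arr[5]=2
(2, 3): arr[2]=12 > arr[3]=7
(2, 4): arr[2]=12 > arr[4]=8
(2, 5): arr[2]=12 > arr[5]=2
(3, 5): arr[3]=7 > arr[5]=2
(4, 5): arr[4]=8 > arr[5]=2

Total inversions: 11

The array has 11 inversion(s): (0,1), (0,2), (0,3), (0,4), (0,5), (1,5), (2,3), (2,4), (2,5), (3,5), (4,5). Each pair (i,j) satisfies i < j and arr[i] > arr[j].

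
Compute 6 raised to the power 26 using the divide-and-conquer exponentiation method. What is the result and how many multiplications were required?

Computing 6^26 by squaring (build up from 6^1; each line after the first costs one multiplication):

6^1 = 6
6^2 = (6^1)^2 = 6^2 = 36
6^3 = 6 * 6^2 = 6 * 36 = 216
6^6 = (6^3)^2 = 216^2 = 46656
6^12 = (6^6)^2 = 46656^2 = 2176782336
6^13 = 6 * 6^12 = 6 * 2176782336 = 13060694016
6^26 = (6^13)^2 = 13060694016^2 = 170581728179578208256

Result: 170581728179578208256
Multiplications needed: 6 (6 lines after 6^1)

6^26 = 170581728179578208256. Using exponentiation by squaring, this requires 6 multiplications. The key idea: if the exponent is even, square the half-power; if odd, multiply by the base once.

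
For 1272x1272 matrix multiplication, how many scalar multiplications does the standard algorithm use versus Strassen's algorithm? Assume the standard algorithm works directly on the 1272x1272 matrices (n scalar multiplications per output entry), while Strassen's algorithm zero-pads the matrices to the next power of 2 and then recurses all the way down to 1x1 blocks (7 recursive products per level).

Matrix multiplication for 1272x1272 matrices:

Strassen's algorithm requires power-of-2 dimensions. Pad 1272x1272 to 2048x2048 (next power of 2).

Standard algorithm: 1272^3 = 2058075648 multiplications
Strassen's algorithm: 7^(log2(2048)) = 7^11 = 1977326743 multiplications
Savings: 2058075648 - 1977326743 = 80748905 multiplications

Standard: 2058075648 multiplications (1272^3). Strassen: 1977326743 multiplications (7^11, after padding to 2048x2048). Strassen reduces 8 recursive multiplications to 7 at each level.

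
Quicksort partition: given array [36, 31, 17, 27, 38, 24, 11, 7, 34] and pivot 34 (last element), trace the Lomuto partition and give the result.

Lomuto partition with pivot = 34:

Initial array: [36, 31, 17, 27, 38, 24, 11, 7, 34]

arr[0]=36 > 34: no swap
arr[1]=31 <= 34: swap with position 0, array becomes [31, 36, 17, 27, 38, 24, 11, 7, 34]
arr[2]=17 <= 34: swap with position 1, array becomes [31, 17, 36, 27, 38, 24, 11, 7, 34]
arr[3]=27 <= 34: swap with position 2, array becomes [31, 17, 27, 36, 38, 24, 11, 7, 34]
arr[4]=38 > 34: no swap
arr[5]=24 <= 34: swap with position 3, array becomes [31, 17, 27, 24, 38, 36, 11, 7, 34]
arr[6]=11 <= 34: swap with position 4, array becomes [31, 17, 27, 24, 11, 36, 38, 7, 34]
arr[7]=7 <= 34: swap with position 5, array becomes [31, 17, 27, 24, 11, 7, 38, 36, 34]

Place pivot at position 6: [31, 17, 27, 24, 11, 7, 34, 36, 38]
Pivot position: 6

After partitioning with pivot 34, the array becomes [31, 17, 27, 24, 11, 7, 34, 36, 38]. The pivot is placed at index 6. All elements to the left of the pivot are <= 34, and all elements to the right are > 34.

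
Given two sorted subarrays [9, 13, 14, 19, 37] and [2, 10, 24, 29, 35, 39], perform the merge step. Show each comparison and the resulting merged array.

Merging process:

Compare 9 vs 2: take 2 from right. Merged: [2]
Compare 9 vs 10: take 9 from left. Merged: [2, 9]
Compare 13 vs 10: take 10 from right. Merged: [2, 9, 10]
Compare 13 vs 24: take 13 from left. Merged: [2, 9, 10, 13]
Compare 14 vs 24: take 14 from left. Merged: [2, 9, 10, 13, 14]
Compare 19 vs 24: take 19 from left. Merged: [2, 9, 10, 13, 14, 19]
Compare 37 vs 24: take 24 from right. Merged: [2, 9, 10, 13, 14, 19, 24]
Compare 37 vs 29: take 29 from right. Merged: [2, 9, 10, 13, 14, 19, 24, 29]
Compare 37 vs 35: take 35 from right. Merged: [2, 9, 10, 13, 14, 19, 24, 29, 35]
Compare 37 vs 39: take 37 from left. Merged: [2, 9, 10, 13, 14, 19, 24, 29, 35, 37]
Append remaining from right: [39]. Merged: [2, 9, 10, 13, 14, 19, 24, 29, 35, 37, 39]

Final merged array: [2, 9, 10, 13, 14, 19, 24, 29, 35, 37, 39]
Total comparisons: 10

The merged array is [2, 9, 10, 13, 14, 19, 24, 29, 35, 37, 39], requiring 10 comparisons. The merge step runs in O(n) time where n is the total number of elements.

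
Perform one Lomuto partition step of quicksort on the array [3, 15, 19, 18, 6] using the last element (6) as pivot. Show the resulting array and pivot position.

Lomuto partition with pivot = 6:

Initial array: [3, 15, 19, 18, 6]

arr[0]=3 <= 6: swap with position 0, array becomes [3, 15, 19, 18, 6]
arr[1]=15 > 6: no swap
arr[2]=19 > 6: no swap
arr[3]=18 > 6: no swap

Place pivot at position 1: [3, 6, 19, 18, 15]
Pivot position: 1

After partitioning with pivot 6, the array becomes [3, 6, 19, 18, 15]. The pivot is placed at index 1. All elements to the left of the pivot are <= 6, and all elements to the right are > 6.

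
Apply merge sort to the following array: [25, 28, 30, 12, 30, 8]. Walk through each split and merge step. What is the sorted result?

Merge sort trace:

Split: [25, 28, 30, 12, 30, 8] -> [25, 28, 30] and [12, 30, 8]
  Split: [25, 28, 30] -> [25] and [28, 30]
    Split: [28, 30] -> [28] and [30]
    Merge: [28] + [30] -> [28, 30]
  Merge: [25] + [28, 30] -> [25, 28, 30]
  Split: [12, 30, 8] -> [12] and [30, 8]
    Split: [30, 8] -> [30] and [8]
    Merge: [30] + [8] -> [8, 30]
  Merge: [12] + [8, 30] -> [8, 12, 30]
Merge: [25, 28, 30] + [8, 12, 30] -> [8, 12, 25, 28, 30, 30]

Final sorted array: [8, 12, 25, 28, 30, 30]

The merge sort proceeds by recursively splitting the array and merging sorted halves.
After all merges, the sorted array is [8, 12, 25, 28, 30, 30].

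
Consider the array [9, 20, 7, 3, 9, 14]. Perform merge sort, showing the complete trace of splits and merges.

Merge sort trace:

Split: [9, 20, 7, 3, 9, 14] -> [9, 20, 7] and [3, 9, 14]
  Split: [9, 20, 7] -> [9] and [20, 7]
    Split: [20, 7] -> [20] and [7]
    Merge: [20] + [7] -> [7, 20]
  Merge: [9] + [7, 20] -> [7, 9, 20]
  Split: [3, 9, 14] -> [3] and [9, 14]
    Split: [9, 14] -> [9] and [14]
    Merge: [9] + [14] -> [9, 14]
  Merge: [3] + [9, 14] -> [3, 9, 14]
Merge: [7, 9, 20] + [3, 9, 14] -> [3, 7, 9, 9, 14, 20]

Final sorted array: [3, 7, 9, 9, 14, 20]

The merge sort proceeds by recursively splitting the array and merging sorted halves.
After all merges, the sorted array is [3, 7, 9, 9, 14, 20].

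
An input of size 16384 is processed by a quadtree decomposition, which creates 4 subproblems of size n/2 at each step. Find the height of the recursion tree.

For divide and conquer with division factor 2:

Problem sizes at each level:
Level 0: 16384
Level 1: 8192
Level 2: 4096
Level 3: 2048
Level 4: 1024
Level 5: 512
Level 6: 256
Level 7: 128
Level 8: 64
Level 9: 32
Level 10: 16
Level 11: 8
Level 12: 4
Level 13: 2
Level 14: 1

The root is level 0 and the size-1 base case is level 14 (the tree spans levels 0 through 14, i.e. 15 levels counting the root), so the depth is the number of divisions: log_2(16384) = 14

The recursion tree depth is log_2(16384) = 14. At each level, the problem size is divided by 2, so it takes 14 divisions to reduce to a base case of size 1. The algorithm makes 4 recursive calls at each level.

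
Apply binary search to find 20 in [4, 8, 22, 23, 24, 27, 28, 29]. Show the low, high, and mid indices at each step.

Binary search for 20 in [4, 8, 22, 23, 24, 27, 28, 29]:

lo=0, hi=7, mid=3, arr[mid]=23 -> 23 > 20, search left half
lo=0, hi=2, mid=1, arr[mid]=8 -> 8 < 20, search right half
lo=2, hi=2, mid=2, arr[mid]=22 -> 22 > 20, search left half
lo=2 > hi=1, target 20 not found

Binary search determines that 20 is not in the array after 3 comparisons. The search space was exhausted without finding the target.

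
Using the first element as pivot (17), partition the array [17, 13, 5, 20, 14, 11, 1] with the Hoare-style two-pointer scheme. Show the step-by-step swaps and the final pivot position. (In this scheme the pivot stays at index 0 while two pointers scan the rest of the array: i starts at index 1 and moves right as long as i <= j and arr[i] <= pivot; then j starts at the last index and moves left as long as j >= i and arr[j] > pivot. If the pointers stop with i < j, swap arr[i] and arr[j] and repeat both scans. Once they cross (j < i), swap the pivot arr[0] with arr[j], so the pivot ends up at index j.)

Hoare-style two-pointer partition with pivot = 17:

Initial array: [17, 13, 5, 20, 14, 11, 1]

Pointers start at i = 1, j = 6.
i stops at index 3 (arr[3]=20 > 17), j stops at index 6 (arr[6]=1 <= 17): swap arr[3] and arr[6], array becomes [17, 13, 5, 1, 14, 11, 20]
i ends at 6, j ends at 5: the pointers have crossed (j < i), so scanning stops.

Swap pivot arr[0] with arr[5] to place pivot at position 5: [11, 13, 5, 1, 14, 17, 20]
Pivot position: 5

After partitioning with pivot 17, the array becomes [11, 13, 5, 1, 14, 17, 20]. The pivot is placed at index 5. All elements to the left of the pivot are <= 17, and all elements to the right are > 17.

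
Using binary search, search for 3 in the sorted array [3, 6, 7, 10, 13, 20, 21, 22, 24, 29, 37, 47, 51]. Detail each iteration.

Binary search for 3 in [3, 6, 7, 10, 13, 20, 21, 22, 24, 29, 37, 47, 51]:

lo=0, hi=12, mid=6, arr[mid]=21 -> 21 > 3, search left half
lo=0, hi=5, mid=2, arr[mid]=7 -> 7 > 3, search left half
lo=0, hi=1, mid=0, arr[mid]=3 -> Found target at index 0!

Binary search finds 3 at index 0 after 3 comparisons. The search repeatedly halves the search space by comparing with the middle element.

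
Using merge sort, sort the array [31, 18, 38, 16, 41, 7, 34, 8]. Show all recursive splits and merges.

Merge sort trace:

Split: [31, 18, 38, 16, 41, 7, 34, 8] -> [31, 18, 38, 16] and [41, 7, 34, 8]
  Split: [31, 18, 38, 16] -> [31, 18] and [38, 16]
    Split: [31, 18] -> [31] and [18]
    Merge: [31] + [18] -> [18, 31]
    Split: [38, 16] -> [38] and [16]
    Merge: [38] + [16] -> [16, 38]
  Merge: [18, 31] + [16, 38] -> [16, 18, 31, 38]
  Split: [41, 7, 34, 8] -> [41, 7] and [34, 8]
    Split: [41, 7] -> [41] and [7]
    Merge: [41] + [7] -> [7, 41]
    Split: [34, 8] -> [34] and [8]
    Merge: [34] + [8] -> [8, 34]
  Merge: [7, 41] + [8, 34] -> [7, 8, 34, 41]
Merge: [16, 18, 31, 38] + [7, 8, 34, 41] -> [7, 8, 16, 18, 31, 34, 38, 41]

Final sorted array: [7, 8, 16, 18, 31, 34, 38, 41]

The merge sort proceeds by recursively splitting the array and merging sorted halves.
After all merges, the sorted array is [7, 8, 16, 18, 31, 34, 38, 41].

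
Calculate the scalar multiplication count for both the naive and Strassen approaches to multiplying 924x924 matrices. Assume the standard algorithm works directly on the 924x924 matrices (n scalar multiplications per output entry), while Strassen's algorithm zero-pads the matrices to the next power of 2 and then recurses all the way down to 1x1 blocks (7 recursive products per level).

Matrix multiplication for 924x924 matrices:

Strassen's algorithm requires power-of-2 dimensions. Pad 924x924 to 1024x1024 (next power of 2).

Standard algorithm: 924^3 = 788889024 multiplications
Strassen's algorithm: 7^(log2(1024)) = 7^10 = 282475249 multiplications
Savings: 788889024 - 282475249 = 506413775 multiplications

Standard: 788889024 multiplications (924^3). Strassen: 282475249 multiplications (7^10, after padding to 1024x1024). Strassen reduces 8 recursive multiplications to 7 at each level.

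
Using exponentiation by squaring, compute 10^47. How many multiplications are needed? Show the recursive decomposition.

Computing 10^47 by squaring (build up from 10^1; each line after the first costs one multiplication):

10^1 = 10
10^2 = (10^1)^2 = 10^2 = 100
10^4 = (10^2)^2 = 100^2 = 10000
10^5 = 10 * 10^4 = 10 * 10000 = 100000
10^10 = (10^5)^2 = 100000^2 = 10000000000
10^11 = 10 * 10^10 = 10 * 10000000000 = 100000000000
10^22 = (10^11)^2 = 100000000000^2 = 10000000000000000000000
10^23 = 10 * 10^22 = 10 * 10000000000000000000000 = 100000000000000000000000
10^46 = (10^23)^2 = 100000000000000000000000^2 = 10000000000000000000000000000000000000000000000
10^47 = 10 * 10^46 = 10 * 10000000000000000000000000000000000000000000000 = 100000000000000000000000000000000000000000000000

Result: 100000000000000000000000000000000000000000000000
Multiplications needed: 9 (9 lines after 10^1)

10^47 = 100000000000000000000000000000000000000000000000. Using exponentiation by squaring, this requires 9 multiplications. The key idea: if the exponent is even, square the half-power; if odd, multiply by the base once.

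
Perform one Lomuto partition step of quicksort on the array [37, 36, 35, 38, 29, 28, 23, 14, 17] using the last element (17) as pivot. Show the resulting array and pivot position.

Lomuto partition with pivot = 17:

Initial array: [37, 36, 35, 38, 29, 28, 23, 14, 17]

arr[0]=37 > 17: no swap
arr[1]=36 > 17: no swap
arr[2]=35 > 17: no swap
arr[3]=38 > 17: no swap
arr[4]=29 > 17: no swap
arr[5]=28 > 17: no swap
arr[6]=23 > 17: no swap
arr[7]=14 <= 17: swap with position 0, array becomes [14, 36, 35, 38, 29, 28, 23, 37, 17]

Place pivot at position 1: [14, 17, 35, 38, 29, 28, 23, 37, 36]
Pivot position: 1

After partitioning with pivot 17, the array becomes [14, 17, 35, 38, 29, 28, 23, 37, 36]. The pivot is placed at index 1. All elements to the left of the pivot are <= 17, and all elements to the right are > 17.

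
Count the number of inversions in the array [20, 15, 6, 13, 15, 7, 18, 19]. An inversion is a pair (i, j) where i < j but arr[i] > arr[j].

Finding inversions in [20, 15, 6, 13, 15, 7, 18, 19]:

(0, 1): arr[0]=20 > arr[1]=15
(0, 2): arr[0]=20 > arr[2]=6
(0, 3): arr[0]=20 > arr[3]=13
(0, 4): arr[0]=20 > arr[4]=15
(0, 5): arr[0]=20 > arr[5]=7
(0, 6): arr[0]=20 > arr[6]=18
(0, 7): arr[0]=20 > arr[7]=19
(1, 2): arr[1]=15 > arr[2]=6
(1, 3): arr[1]=15 > arr[3]=13
(1, 5): arr[1]=15 > arr[5]=7
(3, 5): arr[3]=13 > arr[5]=7
(4, 5): arr[4]=15 > arr[5]=7

Total inversions: 12

The array has 12 inversion(s): (0,1), (0,2), (0,3), (0,4), (0,5), (0,6), (0,7), (1,2), (1,3), (1,5), (3,5), (4,5). Each pair (i,j) satisfies i < j and arr[i] > arr[j].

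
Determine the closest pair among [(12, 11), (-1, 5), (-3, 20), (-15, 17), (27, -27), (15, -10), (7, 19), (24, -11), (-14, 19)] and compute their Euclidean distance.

Computing all pairwise distances among 9 points:

d((12, 11), (-1, 5)) = 14.3178
d((12, 11), (-3, 20)) = 17.4929
d((12, 11), (-15, 17)) = 27.6586
d((12, 11), (27, -27)) = 40.8534
d((12, 11), (15, -10)) = 21.2132
d((12, 11), (7, 19)) = 9.434
d((12, 11), (24, -11)) = 25.0599
d((12, 11), (-14, 19)) = 27.2029
d((-1, 5), (-3, 20)) = 15.1327
d((-1, 5), (-15, 17)) = 18.4391
d((-1, 5), (27, -27)) = 42.5206
d((-1, 5), (15, -10)) = 21.9317
d((-1, 5), (7, 19)) = 16.1245
d((-1, 5), (24, -11)) = 29.6816
d((-1, 5), (-14, 19)) = 19.105
d((-3, 20), (-15, 17)) = 12.3693
d((-3, 20), (27, -27)) = 55.7584
d((-3, 20), (15, -10)) = 34.9857
d((-3, 20), (7, 19)) = 10.0499
d((-3, 20), (24, -11)) = 41.1096
d((-3, 20), (-14, 19)) = 11.0454
d((-15, 17), (27, -27)) = 60.8276
d((-15, 17), (15, -10)) = 40.3609
d((-15, 17), (7, 19)) = 22.0907
d((-15, 17), (24, -11)) = 48.0104
d((-15, 17), (-14, 19)) = 2.2361 <-- minimum
d((27, -27), (15, -10)) = 20.8087
d((27, -27), (7, 19)) = 50.1597
d((27, -27), (24, -11)) = 16.2788
d((27, -27), (-14, 19)) = 61.6198
d((15, -10), (7, 19)) = 30.0832
d((15, -10), (24, -11)) = 9.0554
d((15, -10), (-14, 19)) = 41.0122
d((7, 19), (24, -11)) = 34.4819
d((7, 19), (-14, 19)) = 21.0
d((24, -11), (-14, 19)) = 48.4149

Closest pair: (-15, 17) and (-14, 19) with distance 2.2361

The closest pair is (-15, 17) and (-14, 19) with Euclidean distance 2.2361. For 9 points, brute-force pairwise comparison is shown above. For large n, the divide-and-conquer algorithm (sort by x, recurse on halves, check the dividing strip) achieves O(n log n).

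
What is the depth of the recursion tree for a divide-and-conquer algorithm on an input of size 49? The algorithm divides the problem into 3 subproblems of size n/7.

For divide and conquer with division factor 7:

Problem sizes at each level:
Level 0: 49
Level 1: 7
Level 2: 1

The root is level 0 and the size-1 base case is level 2 (the tree spans levels 0 through 2, i.e. 3 levels counting the root), so the depth is the number of divisions: log_7(49) = 2

The recursion tree depth is log_7(49) = 2. At each level, the problem size is divided by 7, so it takes 2 divisions to reduce to a base case of size 1. The algorithm makes 3 recursive calls at each level.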